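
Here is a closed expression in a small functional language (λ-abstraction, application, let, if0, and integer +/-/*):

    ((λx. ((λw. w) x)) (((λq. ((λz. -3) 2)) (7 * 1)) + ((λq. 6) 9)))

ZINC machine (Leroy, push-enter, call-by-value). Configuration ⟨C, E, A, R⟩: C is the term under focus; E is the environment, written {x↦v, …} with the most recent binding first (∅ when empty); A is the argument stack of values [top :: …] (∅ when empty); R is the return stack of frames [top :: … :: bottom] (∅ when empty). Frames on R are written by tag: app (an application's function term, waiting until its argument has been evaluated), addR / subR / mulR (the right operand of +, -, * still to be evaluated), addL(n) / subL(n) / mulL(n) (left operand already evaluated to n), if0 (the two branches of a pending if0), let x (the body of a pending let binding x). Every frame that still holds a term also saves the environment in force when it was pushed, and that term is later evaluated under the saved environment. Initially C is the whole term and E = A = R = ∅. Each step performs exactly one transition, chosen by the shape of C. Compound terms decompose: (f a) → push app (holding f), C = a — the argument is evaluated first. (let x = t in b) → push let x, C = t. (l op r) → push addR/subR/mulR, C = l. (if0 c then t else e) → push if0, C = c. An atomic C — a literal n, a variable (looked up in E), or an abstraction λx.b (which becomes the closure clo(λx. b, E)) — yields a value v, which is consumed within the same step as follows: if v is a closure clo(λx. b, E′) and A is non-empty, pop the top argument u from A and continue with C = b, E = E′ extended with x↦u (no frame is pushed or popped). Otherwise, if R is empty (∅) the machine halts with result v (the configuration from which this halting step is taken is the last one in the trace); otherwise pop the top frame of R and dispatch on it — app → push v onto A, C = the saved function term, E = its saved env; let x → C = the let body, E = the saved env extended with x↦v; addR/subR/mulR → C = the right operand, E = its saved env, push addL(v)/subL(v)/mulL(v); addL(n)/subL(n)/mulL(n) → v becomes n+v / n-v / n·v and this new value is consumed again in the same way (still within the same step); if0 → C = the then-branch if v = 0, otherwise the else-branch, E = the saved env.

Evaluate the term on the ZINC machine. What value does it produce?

Answer: 3

Execution trace:
0. ⟨C=((λx. ((λw. w) x)) (((λq. ((λz. -3) 2)) (7 * 1)) + ((λq. 6) 9))); E=∅; A=∅; R=∅⟩
1. ⟨C=(((λq. ((λz. -3) 2)) (7 * 1)) + ((λq. 6) 9)); E=∅; A=∅; R=[app]⟩
2. ⟨C=((λq. ((λz. -3) 2)) (7 * 1)); E=∅; A=∅; R=[addR :: app]⟩
3. ⟨C=(7 * 1); E=∅; A=∅; R=[app :: addR :: app]⟩
4. ⟨C=7; E=∅; A=∅; R=[mulR :: app :: addR :: app]⟩
5. ⟨C=1; E=∅; A=∅; R=[mulL(7) :: app :: addR :: app]⟩
6. ⟨C=(λq. ((λz. -3) 2)); E=∅; A=[7]; R=[addR :: app]⟩
7. ⟨C=((λz. -3) 2); E={q↦7}; A=∅; R=[addR :: app]⟩
8. ⟨C=2; E={q↦7}; A=∅; R=[app :: addR :: app]⟩
9. ⟨C=(λz. -3); E={q↦7}; A=[2]; R=[addR :: app]⟩
10. ⟨C=-3; E={z↦2, q↦7}; A=∅; R=[addR :: app]⟩
11. ⟨C=((λq. 6) 9); E=∅; A=∅; R=[addL(-3) :: app]⟩
12. ⟨C=9; E=∅; A=∅; R=[app :: addL(-3) :: app]⟩
13. ⟨C=(λq. 6); E=∅; A=[9]; R=[addL(-3) :: app]⟩
14. ⟨C=6; E={q↦9}; A=∅; R=[addL(-3) :: app]⟩
15. ⟨C=(λx. ((λw. w) x)); E=∅; A=[3]; R=∅⟩
16. ⟨C=((λw. w) x); E={x↦3}; A=∅; R=∅⟩
17. ⟨C=x; E={x↦3}; A=∅; R=[app]⟩
18. ⟨C=(λw. w); E={x↦3}; A=[3]; R=∅⟩
19. ⟨C=w; E={w↦3, x↦3}; A=∅; R=∅⟩
→ final value 3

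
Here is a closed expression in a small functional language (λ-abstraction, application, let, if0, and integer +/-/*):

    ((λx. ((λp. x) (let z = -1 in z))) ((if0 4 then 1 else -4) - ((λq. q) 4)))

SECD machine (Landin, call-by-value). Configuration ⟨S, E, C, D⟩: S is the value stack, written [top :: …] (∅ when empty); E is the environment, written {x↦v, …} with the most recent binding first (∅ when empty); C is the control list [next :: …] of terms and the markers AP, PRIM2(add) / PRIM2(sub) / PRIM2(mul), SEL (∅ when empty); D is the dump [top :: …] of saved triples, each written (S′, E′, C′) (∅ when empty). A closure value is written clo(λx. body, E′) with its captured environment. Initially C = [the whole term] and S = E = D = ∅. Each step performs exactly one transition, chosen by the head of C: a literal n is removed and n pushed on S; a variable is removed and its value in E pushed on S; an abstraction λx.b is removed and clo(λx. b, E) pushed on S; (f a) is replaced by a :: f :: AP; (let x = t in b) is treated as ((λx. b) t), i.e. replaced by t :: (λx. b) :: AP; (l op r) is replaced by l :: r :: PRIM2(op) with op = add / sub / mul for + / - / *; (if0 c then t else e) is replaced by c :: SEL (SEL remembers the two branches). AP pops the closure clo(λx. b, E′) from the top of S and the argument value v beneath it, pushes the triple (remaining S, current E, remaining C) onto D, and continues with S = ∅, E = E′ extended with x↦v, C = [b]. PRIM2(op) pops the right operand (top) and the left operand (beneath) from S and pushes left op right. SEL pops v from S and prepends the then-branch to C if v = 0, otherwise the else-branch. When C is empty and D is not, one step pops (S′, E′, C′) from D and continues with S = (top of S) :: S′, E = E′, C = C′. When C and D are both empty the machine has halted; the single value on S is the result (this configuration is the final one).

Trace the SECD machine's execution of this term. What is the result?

Answer: -8

Machine steps:
0. <S=∅, E=∅, C=[((λx. ((λp. x) (let z = -1 in z))) ((if0 4 then 1 else -4) - ((λq. q) 4)))], D=∅>
1. <S=∅, E=∅, C=[((if0 4 then 1 else -4) - ((λq. q) 4)) :: (λx. ((λp. x) (let z = -1 in z))) :: AP], D=∅>
2. <S=∅, E=∅, C=[(if0 4 then 1 else -4) :: ((λq. q) 4) :: PRIM2(sub) :: (λx. ((λp. x) (let z = -1 in z))) :: AP], D=∅>
3. <S=∅, E=∅, C=[4 :: SEL :: ((λq. q) 4) :: PRIM2(sub) :: (λx. ((λp. x) (let z = -1 in z))) :: AP], D=∅>
4. <S=[4], E=∅, C=[SEL :: ((λq. q) 4) :: PRIM2(sub) :: (λx. ((λp. x) (let z = -1 in z))) :: AP], D=∅>
5. <S=∅, E=∅, C=[-4 :: ((λq. q) 4) :: PRIM2(sub) :: (λx. ((λp. x) (let z = -1 in z))) :: AP], D=∅>
6. <S=[-4], E=∅, C=[((λq. q) 4) :: PRIM2(sub) :: (λx. ((λp. x) (let z = -1 in z))) :: AP], D=∅>
7. <S=[-4], E=∅, C=[4 :: (λq. q) :: AP :: PRIM2(sub) :: (λx. ((λp. x) (let z = -1 in z))) :: AP], D=∅>
8. <S=[4 :: -4], E=∅, C=[(λq. q) :: AP :: PRIM2(sub) :: (λx. ((λp. x) (let z = -1 in z))) :: AP], D=∅>
9. <S=[clo(λq. q, ∅) :: 4 :: -4], E=∅, C=[AP :: PRIM2(sub) :: (λx. ((λp. x) (let z = -1 in z))) :: AP], D=∅>
10. <S=∅, E={q↦4}, C=[q], D=[([-4], ∅, [PRIM2(sub) :: (λx. ((λp. x) (let z = -1 in z))) :: AP])]>
11. <S=[4], E={q↦4}, C=∅, D=[([-4], ∅, [PRIM2(sub) :: (λx. ((λp. x) (let z = -1 in z))) :: AP])]>
12. <S=[4 :: -4], E=∅, C=[PRIM2(sub) :: (λx. ((λp. x) (let z = -1 in z))) :: AP], D=∅>
13. <S=[-8], E=∅, C=[(λx. ((λp. x) (let z = -1 in z))) :: AP], D=∅>
14. <S=[clo(λx. ((λp. x) (let z = -1 in z)), ∅) :: -8], E=∅, C=[AP], D=∅>
15. <S=∅, E={x↦-8}, C=[((λp. x) (let z = -1 in z))], D=[(∅, ∅, ∅)]>
16. <S=∅, E={x↦-8}, C=[(let z = -1 in z) :: (λp. x) :: AP], D=[(∅, ∅, ∅)]>
17. <S=∅, E={x↦-8}, C=[-1 :: (λz. z) :: AP :: (λp. x) :: AP], D=[(∅, ∅, ∅)]>
18. <S=[-1], E={x↦-8}, C=[(λz. z) :: AP :: (λp. x) :: AP], D=[(∅, ∅, ∅)]>
19. <S=[clo(λz. z, {x↦-8}) :: -1], E={x↦-8}, C=[AP :: (λp. x) :: AP], D=[(∅, ∅, ∅)]>
20. <S=∅, E={z↦-1, x↦-8}, C=[z], D=[(∅, {x↦-8}, [(λp. x) :: AP]) :: (∅, ∅, ∅)]>
21. <S=[-1], E={z↦-1, x↦-8}, C=∅, D=[(∅, {x↦-8}, [(λp. x) :: AP]) :: (∅, ∅, ∅)]>
22. <S=[-1], E={x↦-8}, C=[(λp. x) :: AP], D=[(∅, ∅, ∅)]>
23. <S=[clo(λp. x, {x↦-8}) :: -1], E={x↦-8}, C=[AP], D=[(∅, ∅, ∅)]>
24. <S=∅, E={p↦-1, x↦-8}, C=[x], D=[(∅, {x↦-8}, ∅) :: (∅, ∅, ∅)]>
25. <S=[-8], E={p↦-1, x↦-8}, C=∅, D=[(∅, {x↦-8}, ∅) :: (∅, ∅, ∅)]>
26. <S=[-8], E={x↦-8}, C=∅, D=[(∅, ∅, ∅)]>
27. <S=[-8], E=∅, C=∅, D=∅>
→ final value -8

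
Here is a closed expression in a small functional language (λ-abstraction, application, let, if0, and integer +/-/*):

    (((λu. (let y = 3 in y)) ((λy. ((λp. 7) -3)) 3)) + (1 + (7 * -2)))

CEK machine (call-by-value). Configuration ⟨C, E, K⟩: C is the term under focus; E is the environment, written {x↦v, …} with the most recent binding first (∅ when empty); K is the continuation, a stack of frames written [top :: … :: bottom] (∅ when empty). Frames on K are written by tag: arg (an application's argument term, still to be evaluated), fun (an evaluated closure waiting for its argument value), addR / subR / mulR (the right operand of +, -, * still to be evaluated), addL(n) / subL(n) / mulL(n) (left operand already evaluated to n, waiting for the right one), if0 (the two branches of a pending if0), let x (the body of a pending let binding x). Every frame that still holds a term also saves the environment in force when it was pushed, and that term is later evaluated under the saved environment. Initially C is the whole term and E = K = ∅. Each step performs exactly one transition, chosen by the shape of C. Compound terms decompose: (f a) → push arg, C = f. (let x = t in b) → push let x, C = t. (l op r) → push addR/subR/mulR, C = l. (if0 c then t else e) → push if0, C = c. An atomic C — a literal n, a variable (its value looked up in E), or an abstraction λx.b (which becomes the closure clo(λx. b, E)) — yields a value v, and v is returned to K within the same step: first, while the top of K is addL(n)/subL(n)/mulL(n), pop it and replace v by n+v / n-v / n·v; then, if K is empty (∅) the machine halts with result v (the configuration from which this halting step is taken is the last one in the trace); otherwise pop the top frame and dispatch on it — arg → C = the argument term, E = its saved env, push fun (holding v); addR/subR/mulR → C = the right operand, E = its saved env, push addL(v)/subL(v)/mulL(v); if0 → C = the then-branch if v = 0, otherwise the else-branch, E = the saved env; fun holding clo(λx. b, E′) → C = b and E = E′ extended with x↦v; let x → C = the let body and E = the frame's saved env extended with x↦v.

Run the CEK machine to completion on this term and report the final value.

[0] <C=(((λu. (let y = 3 in y)) ((λy. ((λp. 7) -3)) 3)) + (1 + (7 * -2))), E=∅, K=∅>
[1] <C=((λu. (let y = 3 in y)) ((λy. ((λp. 7) -3)) 3)), E=∅, K=[addR]>
[2] <C=(λu. (let y = 3 in y)), E=∅, K=[arg :: addR]>
[3] <C=((λy. ((λp. 7) -3)) 3), E=∅, K=[fun :: addR]>
[4] <C=(λy. ((λp. 7) -3)), E=∅, K=[arg :: fun :: addR]>
[5] <C=3, E=∅, K=[fun :: fun :: addR]>
[6] <C=((λp. 7) -3), E={y↦3}, K=[fun :: addR]>
[7] <C=(λp. 7), E={y↦3}, K=[arg :: fun :: addR]>
[8] <C=-3, E={y↦3}, K=[fun :: fun :: addR]>
[9] <C=7, E={p↦-3, y↦3}, K=[fun :: addR]>
[10] <C=(let y = 3 in y), E={u↦7}, K=[addR]>
[11] <C=3, E={u↦7}, K=[let y :: addR]>
[12] <C=y, E={y↦3, u↦7}, K=[addR]>
[13] <C=(1 + (7 * -2)), E=∅, K=[addL(3)]>
[14] <C=1, E=∅, K=[addR :: addL(3)]>
[15] <C=(7 * -2), E=∅, K=[addL(1) :: addL(3)]>
[16] <C=7, E=∅, K=[mulR :: addL(1) :: addL(3)]>
[17] <C=-2, E=∅, K=[mulL(7) :: addL(1) :: addL(3)]>
→ final value -10

Answer: -10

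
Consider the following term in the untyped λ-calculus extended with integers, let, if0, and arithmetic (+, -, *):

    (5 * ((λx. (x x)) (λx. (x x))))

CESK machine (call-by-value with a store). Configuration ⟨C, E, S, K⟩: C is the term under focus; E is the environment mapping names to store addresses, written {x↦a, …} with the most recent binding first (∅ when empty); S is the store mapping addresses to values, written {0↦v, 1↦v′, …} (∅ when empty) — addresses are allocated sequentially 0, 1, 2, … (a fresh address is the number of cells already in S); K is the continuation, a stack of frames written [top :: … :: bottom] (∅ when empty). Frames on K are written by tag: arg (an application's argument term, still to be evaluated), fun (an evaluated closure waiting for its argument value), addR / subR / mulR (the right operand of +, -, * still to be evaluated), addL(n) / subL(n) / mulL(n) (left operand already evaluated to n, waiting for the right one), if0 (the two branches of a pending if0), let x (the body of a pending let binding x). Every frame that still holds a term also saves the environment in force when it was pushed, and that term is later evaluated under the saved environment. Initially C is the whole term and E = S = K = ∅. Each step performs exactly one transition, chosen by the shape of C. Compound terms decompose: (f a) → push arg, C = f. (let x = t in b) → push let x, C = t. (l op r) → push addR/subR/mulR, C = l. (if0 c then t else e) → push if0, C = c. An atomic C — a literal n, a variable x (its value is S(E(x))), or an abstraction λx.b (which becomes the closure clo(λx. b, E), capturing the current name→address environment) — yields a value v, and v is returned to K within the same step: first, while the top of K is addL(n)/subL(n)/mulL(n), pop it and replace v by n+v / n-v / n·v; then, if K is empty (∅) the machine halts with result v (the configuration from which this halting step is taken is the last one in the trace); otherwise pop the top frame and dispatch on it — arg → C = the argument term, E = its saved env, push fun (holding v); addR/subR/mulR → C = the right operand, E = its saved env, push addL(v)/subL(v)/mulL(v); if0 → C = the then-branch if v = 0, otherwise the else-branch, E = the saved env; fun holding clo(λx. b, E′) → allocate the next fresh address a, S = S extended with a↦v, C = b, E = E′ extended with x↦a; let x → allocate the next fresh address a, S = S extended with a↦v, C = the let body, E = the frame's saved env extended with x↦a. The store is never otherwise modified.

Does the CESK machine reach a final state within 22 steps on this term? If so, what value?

Answer: DIVERGES (no final state within 22 steps)

Machine steps:
t=0: ⟨C=(5 * ((λx. (x x)) (λx. (x x)))); E=∅; S=∅; K=∅⟩
t=1: ⟨C=5; E=∅; S=∅; K=[mulR]⟩
t=2: ⟨C=((λx. (x x)) (λx. (x x))); E=∅; S=∅; K=[mulL(5)]⟩
t=3: ⟨C=(λx. (x x)); E=∅; S=∅; K=[arg :: mulL(5)]⟩
t=4: ⟨C=(λx. (x x)); E=∅; S=∅; K=[fun :: mulL(5)]⟩
t=5: ⟨C=(x x); E={x↦0}; S={0↦clo(λx. (x x), ∅)}; K=[mulL(5)]⟩
t=6: ⟨C=x; E={x↦0}; S={0↦clo(λx. (x x), ∅)}; K=[arg :: mulL(5)]⟩
t=7: ⟨C=x; E={x↦0}; S={0↦clo(λx. (x x), ∅)}; K=[fun :: mulL(5)]⟩
t=8: ⟨C=(x x); E={x↦1}; S={0↦clo(λx. (x x), ∅), 1↦clo(λx. (x x), ∅)}; K=[mulL(5)]⟩
t=9: ⟨C=x; E={x↦1}; S={0↦clo(λx. (x x), ∅), 1↦clo(λx. (x x), ∅)}; K=[arg :: mulL(5)]⟩
t=10: ⟨C=x; E={x↦1}; S={0↦clo(λx. (x x), ∅), 1↦clo(λx. (x x), ∅)}; K=[fun :: mulL(5)]⟩
t=11: ⟨C=(x x); E={x↦2}; S={0↦clo(λx. (x x), ∅), 1↦clo(λx. (x x), ∅), 2↦clo(λx. (x x), ∅)}; K=[mulL(5)]⟩
t=12: ⟨C=x; E={x↦2}; S={0↦clo(λx. (x x), ∅), 1↦clo(λx. (x x), ∅), 2↦clo(λx. (x x), ∅)}; K=[arg :: mulL(5)]⟩
t=13: ⟨C=x; E={x↦2}; S={0↦clo(λx. (x x), ∅), 1↦clo(λx. (x x), ∅), 2↦clo(λx. (x x), ∅)}; K=[fun :: mulL(5)]⟩
t=14: ⟨C=(x x); E={x↦3}; S={0↦clo(λx. (x x), ∅), 1↦clo(λx. (x x), ∅), 2↦clo(λx. (x x), ∅), 3↦clo(λx. (x x), ∅)}; K=[mulL(5)]⟩
t=15: ⟨C=x; E={x↦3}; S={0↦clo(λx. (x x), ∅), 1↦clo(λx. (x x), ∅), 2↦clo(λx. (x x), ∅), 3↦clo(λx. (x x), ∅)}; K=[arg :: mulL(5)]⟩
t=16: ⟨C=x; E={x↦3}; S={0↦clo(λx. (x x), ∅), 1↦clo(λx. (x x), ∅), 2↦clo(λx. (x x), ∅), 3↦clo(λx. (x x), ∅)}; K=[fun :: mulL(5)]⟩
t=17: ⟨C=(x x); E={x↦4}; S={0↦clo(λx. (x x), ∅), 1↦clo(λx. (x x), ∅), 2↦clo(λx. (x x), ∅), 3↦clo(λx. (x x), ∅), 4↦clo(λx. (x x), ∅)}; K=[mulL(5)]⟩
t=18: ⟨C=x; E={x↦4}; S={0↦clo(λx. (x x), ∅), 1↦clo(λx. (x x), ∅), 2↦clo(λx. (x x), ∅), 3↦clo(λx. (x x), ∅), 4↦clo(λx. (x x), ∅)}; K=[arg :: mulL(5)]⟩
t=19: ⟨C=x; E={x↦4}; S={0↦clo(λx. (x x), ∅), 1↦clo(λx. (x x), ∅), 2↦clo(λx. (x x), ∅), 3↦clo(λx. (x x), ∅), 4↦clo(λx. (x x), ∅)}; K=[fun :: mulL(5)]⟩
t=20: ⟨C=(x x); E={x↦5}; S={0↦clo(λx. (x x), ∅), 1↦clo(λx. (x x), ∅), 2↦clo(λx. (x x), ∅), 3↦clo(λx. (x x), ∅), 4↦clo(λx. (x x), ∅), 5↦clo(λx. (x x), ∅)}; K=[mulL(5)]⟩
t=21: ⟨C=x; E={x↦5}; S={0↦clo(λx. (x x), ∅), 1↦clo(λx. (x x), ∅), 2↦clo(λx. (x x), ∅), 3↦clo(λx. (x x), ∅), 4↦clo(λx. (x x), ∅), 5↦clo(λx. (x x), ∅)}; K=[arg :: mulL(5)]⟩
t=22: ⟨C=x; E={x↦5}; S={0↦clo(λx. (x x), ∅), 1↦clo(λx. (x x), ∅), 2↦clo(λx. (x x), ∅), 3↦clo(λx. (x x), ∅), 4↦clo(λx. (x x), ∅), 5↦clo(λx. (x x), ∅)}; K=[fun :: mulL(5)]⟩
→ 22 transitions taken and the configuration is still not final: no result within 22 steps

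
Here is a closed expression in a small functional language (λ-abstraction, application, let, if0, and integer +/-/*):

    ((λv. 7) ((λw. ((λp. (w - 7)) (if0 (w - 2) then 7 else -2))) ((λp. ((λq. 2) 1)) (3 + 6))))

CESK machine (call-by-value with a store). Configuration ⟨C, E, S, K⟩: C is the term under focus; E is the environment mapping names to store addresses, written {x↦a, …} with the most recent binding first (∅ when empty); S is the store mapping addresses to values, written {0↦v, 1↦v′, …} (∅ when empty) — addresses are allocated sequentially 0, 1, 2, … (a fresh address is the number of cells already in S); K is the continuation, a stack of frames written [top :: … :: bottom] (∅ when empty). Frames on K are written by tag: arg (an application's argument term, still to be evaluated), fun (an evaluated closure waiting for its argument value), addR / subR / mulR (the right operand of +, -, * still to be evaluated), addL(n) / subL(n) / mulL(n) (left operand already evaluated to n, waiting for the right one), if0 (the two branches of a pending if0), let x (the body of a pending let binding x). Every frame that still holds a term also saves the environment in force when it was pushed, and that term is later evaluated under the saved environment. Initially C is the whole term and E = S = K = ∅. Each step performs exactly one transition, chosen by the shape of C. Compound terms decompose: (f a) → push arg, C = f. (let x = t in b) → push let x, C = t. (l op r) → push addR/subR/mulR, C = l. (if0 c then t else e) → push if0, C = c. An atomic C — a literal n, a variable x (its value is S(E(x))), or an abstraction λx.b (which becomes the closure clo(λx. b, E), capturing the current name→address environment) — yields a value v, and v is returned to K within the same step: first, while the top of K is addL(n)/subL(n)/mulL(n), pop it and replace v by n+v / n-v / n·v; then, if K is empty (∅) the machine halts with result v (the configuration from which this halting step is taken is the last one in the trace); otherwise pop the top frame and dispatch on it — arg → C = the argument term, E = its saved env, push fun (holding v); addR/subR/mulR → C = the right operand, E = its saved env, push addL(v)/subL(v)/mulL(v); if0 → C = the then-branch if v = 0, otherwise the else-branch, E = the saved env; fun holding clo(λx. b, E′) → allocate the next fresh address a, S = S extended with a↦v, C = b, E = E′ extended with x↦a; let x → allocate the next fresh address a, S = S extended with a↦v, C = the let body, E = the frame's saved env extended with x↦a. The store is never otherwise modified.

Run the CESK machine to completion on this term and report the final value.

step 0: [C=((λv. 7) ((λw. ((λp. (w - 7)) (if0 (w - 2) then 7 else -2))) ((λp. ((λq. 2) 1)) (3 + 6)))) | E=∅ | S=∅ | K=∅]
step 1: [C=(λv. 7) | E=∅ | S=∅ | K=[arg]]
step 2: [C=((λw. ((λp. (w - 7)) (if0 (w - 2) then 7 else -2))) ((λp. ((λq. 2) 1)) (3 + 6))) | E=∅ | S=∅ | K=[fun]]
step 3: [C=(λw. ((λp. (w - 7)) (if0 (w - 2) then 7 else -2))) | E=∅ | S=∅ | K=[arg :: fun]]
step 4: [C=((λp. ((λq. 2) 1)) (3 + 6)) | E=∅ | S=∅ | K=[fun :: fun]]
step 5: [C=(λp. ((λq. 2) 1)) | E=∅ | S=∅ | K=[arg :: fun :: fun]]
step 6: [C=(3 + 6) | E=∅ | S=∅ | K=[fun :: fun :: fun]]
step 7: [C=3 | E=∅ | S=∅ | K=[addR :: fun :: fun :: fun]]
step 8: [C=6 | E=∅ | S=∅ | K=[addL(3) :: fun :: fun :: fun]]
step 9: [C=((λq. 2) 1) | E={p↦0} | S={0↦9} | K=[fun :: fun]]
step 10: [C=(λq. 2) | E={p↦0} | S={0↦9} | K=[arg :: fun :: fun]]
step 11: [C=1 | E={p↦0} | S={0↦9} | K=[fun :: fun :: fun]]
step 12: [C=2 | E={q↦1, p↦0} | S={0↦9, 1↦1} | K=[fun :: fun]]
step 13: [C=((λp. (w - 7)) (if0 (w - 2) then 7 else -2)) | E={w↦2} | S={0↦9, 1↦1, 2↦2} | K=[fun]]
step 14: [C=(λp. (w - 7)) | E={w↦2} | S={0↦9, 1↦1, 2↦2} | K=[arg :: fun]]
step 15: [C=(if0 (w - 2) then 7 else -2) | E={w↦2} | S={0↦9, 1↦1, 2↦2} | K=[fun :: fun]]
step 16: [C=(w - 2) | E={w↦2} | S={0↦9, 1↦1, 2↦2} | K=[if0 :: fun :: fun]]
step 17: [C=w | E={w↦2} | S={0↦9, 1↦1, 2↦2} | K=[subR :: if0 :: fun :: fun]]
step 18: [C=2 | E={w↦2} | S={0↦9, 1↦1, 2↦2} | K=[subL(2) :: if0 :: fun :: fun]]
step 19: [C=7 | E={w↦2} | S={0↦9, 1↦1, 2↦2} | K=[fun :: fun]]
step 20: [C=(w - 7) | E={p↦3, w↦2} | S={0↦9, 1↦1, 2↦2, 3↦7} | K=[fun]]
step 21: [C=w | E={p↦3, w↦2} | S={0↦9, 1↦1, 2↦2, 3↦7} | K=[subR :: fun]]
step 22: [C=7 | E={p↦3, w↦2} | S={0↦9, 1↦1, 2↦2, 3↦7} | K=[subL(2) :: fun]]
step 23: [C=7 | E={v↦4} | S={0↦9, 1↦1, 2↦2, 3↦7, 4↦-5} | K=∅]
→ final value 7

Answer: 7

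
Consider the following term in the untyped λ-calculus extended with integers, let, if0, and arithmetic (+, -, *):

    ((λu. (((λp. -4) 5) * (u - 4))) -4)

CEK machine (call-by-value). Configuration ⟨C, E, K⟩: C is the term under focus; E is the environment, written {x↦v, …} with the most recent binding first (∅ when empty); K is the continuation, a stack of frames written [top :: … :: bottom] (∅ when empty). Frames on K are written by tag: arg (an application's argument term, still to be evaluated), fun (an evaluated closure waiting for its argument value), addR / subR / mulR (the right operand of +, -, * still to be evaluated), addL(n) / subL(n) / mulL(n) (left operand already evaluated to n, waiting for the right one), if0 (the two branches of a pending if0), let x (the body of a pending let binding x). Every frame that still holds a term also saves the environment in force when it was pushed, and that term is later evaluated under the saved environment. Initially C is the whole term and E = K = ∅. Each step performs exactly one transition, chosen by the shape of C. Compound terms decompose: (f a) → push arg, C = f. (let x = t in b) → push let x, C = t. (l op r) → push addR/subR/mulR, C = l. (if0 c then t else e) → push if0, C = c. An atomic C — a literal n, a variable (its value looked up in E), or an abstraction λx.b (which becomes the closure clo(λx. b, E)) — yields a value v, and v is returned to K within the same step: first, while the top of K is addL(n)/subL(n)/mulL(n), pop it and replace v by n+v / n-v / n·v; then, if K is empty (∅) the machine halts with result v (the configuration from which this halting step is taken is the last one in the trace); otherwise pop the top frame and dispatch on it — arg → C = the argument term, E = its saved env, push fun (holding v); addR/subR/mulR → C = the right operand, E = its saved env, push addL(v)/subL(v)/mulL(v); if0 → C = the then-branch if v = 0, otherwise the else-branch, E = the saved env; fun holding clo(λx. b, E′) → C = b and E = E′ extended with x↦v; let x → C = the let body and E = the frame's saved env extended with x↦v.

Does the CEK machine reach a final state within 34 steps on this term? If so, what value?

Answer: 32

Derivation:
0. <C=((λu. (((λp. -4) 5) * (u - 4))) -4), E=∅, K=∅>
1. <C=(λu. (((λp. -4) 5) * (u - 4))), E=∅, K=[arg]>
2. <C=-4, E=∅, K=[fun]>
3. <C=(((λp. -4) 5) * (u - 4)), E={u↦-4}, K=∅>
4. <C=((λp. -4) 5), E={u↦-4}, K=[mulR]>
5. <C=(λp. -4), E={u↦-4}, K=[arg :: mulR]>
6. <C=5, E={u↦-4}, K=[fun :: mulR]>
7. <C=-4, E={p↦5, u↦-4}, K=[mulR]>
8. <C=(u - 4), E={u↦-4}, K=[mulL(-4)]>
9. <C=u, E={u↦-4}, K=[subR :: mulL(-4)]>
10. <C=4, E={u↦-4}, K=[subL(-4) :: mulL(-4)]>
→ final value 32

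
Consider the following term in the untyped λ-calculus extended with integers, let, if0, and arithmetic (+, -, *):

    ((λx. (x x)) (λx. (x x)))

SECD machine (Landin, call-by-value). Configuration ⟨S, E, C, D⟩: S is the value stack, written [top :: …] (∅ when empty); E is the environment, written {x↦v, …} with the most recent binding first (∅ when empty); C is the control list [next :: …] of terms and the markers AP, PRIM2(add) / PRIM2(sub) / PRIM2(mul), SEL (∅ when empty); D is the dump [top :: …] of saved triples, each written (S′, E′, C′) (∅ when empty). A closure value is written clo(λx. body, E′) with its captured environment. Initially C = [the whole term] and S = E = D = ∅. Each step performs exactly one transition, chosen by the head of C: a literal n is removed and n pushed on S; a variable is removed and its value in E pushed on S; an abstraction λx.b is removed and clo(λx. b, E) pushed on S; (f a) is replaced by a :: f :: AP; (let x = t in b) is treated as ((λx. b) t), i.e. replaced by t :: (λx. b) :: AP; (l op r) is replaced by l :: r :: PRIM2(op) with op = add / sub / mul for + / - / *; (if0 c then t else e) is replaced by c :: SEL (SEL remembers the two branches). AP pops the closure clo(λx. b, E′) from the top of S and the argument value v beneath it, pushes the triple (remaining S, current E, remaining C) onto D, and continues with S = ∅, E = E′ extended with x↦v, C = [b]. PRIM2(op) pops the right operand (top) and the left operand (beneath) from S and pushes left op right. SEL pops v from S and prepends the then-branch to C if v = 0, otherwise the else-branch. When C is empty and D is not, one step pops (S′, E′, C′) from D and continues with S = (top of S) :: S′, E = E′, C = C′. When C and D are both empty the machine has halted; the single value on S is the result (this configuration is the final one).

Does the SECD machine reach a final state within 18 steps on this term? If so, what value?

0. ⟨S=∅; E=∅; C=[((λx. (x x)) (λx. (x x)))]; D=∅⟩
1. ⟨S=∅; E=∅; C=[(λx. (x x)) :: (λx. (x x)) :: AP]; D=∅⟩
2. ⟨S=[clo(λx. (x x), ∅)]; E=∅; C=[(λx. (x x)) :: AP]; D=∅⟩
3. ⟨S=[clo(λx. (x x), ∅) :: clo(λx. (x x), ∅)]; E=∅; C=[AP]; D=∅⟩
4. ⟨S=∅; E={x↦clo(λx. (x x), ∅)}; C=[(x x)]; D=[(∅, ∅, ∅)]⟩
5. ⟨S=∅; E={x↦clo(λx. (x x), ∅)}; C=[x :: x :: AP]; D=[(∅, ∅, ∅)]⟩
6. ⟨S=[clo(λx. (x x), ∅)]; E={x↦clo(λx. (x x), ∅)}; C=[x :: AP]; D=[(∅, ∅, ∅)]⟩
7. ⟨S=[clo(λx. (x x), ∅) :: clo(λx. (x x), ∅)]; E={x↦clo(λx. (x x), ∅)}; C=[AP]; D=[(∅, ∅, ∅)]⟩
8. ⟨S=∅; E={x↦clo(λx. (x x), ∅)}; C=[(x x)]; D=[(∅, {x↦clo(λx. (x x), ∅)}, ∅) :: (∅, ∅, ∅)]⟩
9. ⟨S=∅; E={x↦clo(λx. (x x), ∅)}; C=[x :: x :: AP]; D=[(∅, {x↦clo(λx. (x x), ∅)}, ∅) :: (∅, ∅, ∅)]⟩
10. ⟨S=[clo(λx. (x x), ∅)]; E={x↦clo(λx. (x x), ∅)}; C=[x :: AP]; D=[(∅, {x↦clo(λx. (x x), ∅)}, ∅) :: (∅, ∅, ∅)]⟩
11. ⟨S=[clo(λx. (x x), ∅) :: clo(λx. (x x), ∅)]; E={x↦clo(λx. (x x), ∅)}; C=[AP]; D=[(∅, {x↦clo(λx. (x x), ∅)}, ∅) :: (∅, ∅, ∅)]⟩
12. ⟨S=∅; E={x↦clo(λx. (x x), ∅)}; C=[(x x)]; D=[(∅, {x↦clo(λx. (x x), ∅)}, ∅) :: (∅, {x↦clo(λx. (x x), ∅)}, ∅) :: (∅, ∅, ∅)]⟩
13. ⟨S=∅; E={x↦clo(λx. (x x), ∅)}; C=[x :: x :: AP]; D=[(∅, {x↦clo(λx. (x x), ∅)}, ∅) :: (∅, {x↦clo(λx. (x x), ∅)}, ∅) :: (∅, ∅, ∅)]⟩
14. ⟨S=[clo(λx. (x x), ∅)]; E={x↦clo(λx. (x x), ∅)}; C=[x :: AP]; D=[(∅, {x↦clo(λx. (x x), ∅)}, ∅) :: (∅, {x↦clo(λx. (x x), ∅)}, ∅) :: (∅, ∅, ∅)]⟩
15. ⟨S=[clo(λx. (x x), ∅) :: clo(λx. (x x), ∅)]; E={x↦clo(λx. (x x), ∅)}; C=[AP]; D=[(∅, {x↦clo(λx. (x x), ∅)}, ∅) :: (∅, {x↦clo(λx. (x x), ∅)}, ∅) :: (∅, ∅, ∅)]⟩
16. ⟨S=∅; E={x↦clo(λx. (x x), ∅)}; C=[(x x)]; D=[(∅, {x↦clo(λx. (x x), ∅)}, ∅) :: (∅, {x↦clo(λx. (x x), ∅)}, ∅) :: (∅, {x↦clo(λx. (x x), ∅)}, ∅) :: (∅, ∅, ∅)]⟩
17. ⟨S=∅; E={x↦clo(λx. (x x), ∅)}; C=[x :: x :: AP]; D=[(∅, {x↦clo(λx. (x x), ∅)}, ∅) :: (∅, {x↦clo(λx. (x x), ∅)}, ∅) :: (∅, {x↦clo(λx. (x x), ∅)}, ∅) :: (∅, ∅, ∅)]⟩
18. ⟨S=[clo(λx. (x x), ∅)]; E={x↦clo(λx. (x x), ∅)}; C=[x :: AP]; D=[(∅, {x↦clo(λx. (x x), ∅)}, ∅) :: (∅, {x↦clo(λx. (x x), ∅)}, ∅) :: (∅, {x↦clo(λx. (x x), ∅)}, ∅) :: (∅, ∅, ∅)]⟩
→ 18 transitions taken and the configuration is still not final: no result within 18 steps

Answer: DIVERGES (no final state within 18 steps)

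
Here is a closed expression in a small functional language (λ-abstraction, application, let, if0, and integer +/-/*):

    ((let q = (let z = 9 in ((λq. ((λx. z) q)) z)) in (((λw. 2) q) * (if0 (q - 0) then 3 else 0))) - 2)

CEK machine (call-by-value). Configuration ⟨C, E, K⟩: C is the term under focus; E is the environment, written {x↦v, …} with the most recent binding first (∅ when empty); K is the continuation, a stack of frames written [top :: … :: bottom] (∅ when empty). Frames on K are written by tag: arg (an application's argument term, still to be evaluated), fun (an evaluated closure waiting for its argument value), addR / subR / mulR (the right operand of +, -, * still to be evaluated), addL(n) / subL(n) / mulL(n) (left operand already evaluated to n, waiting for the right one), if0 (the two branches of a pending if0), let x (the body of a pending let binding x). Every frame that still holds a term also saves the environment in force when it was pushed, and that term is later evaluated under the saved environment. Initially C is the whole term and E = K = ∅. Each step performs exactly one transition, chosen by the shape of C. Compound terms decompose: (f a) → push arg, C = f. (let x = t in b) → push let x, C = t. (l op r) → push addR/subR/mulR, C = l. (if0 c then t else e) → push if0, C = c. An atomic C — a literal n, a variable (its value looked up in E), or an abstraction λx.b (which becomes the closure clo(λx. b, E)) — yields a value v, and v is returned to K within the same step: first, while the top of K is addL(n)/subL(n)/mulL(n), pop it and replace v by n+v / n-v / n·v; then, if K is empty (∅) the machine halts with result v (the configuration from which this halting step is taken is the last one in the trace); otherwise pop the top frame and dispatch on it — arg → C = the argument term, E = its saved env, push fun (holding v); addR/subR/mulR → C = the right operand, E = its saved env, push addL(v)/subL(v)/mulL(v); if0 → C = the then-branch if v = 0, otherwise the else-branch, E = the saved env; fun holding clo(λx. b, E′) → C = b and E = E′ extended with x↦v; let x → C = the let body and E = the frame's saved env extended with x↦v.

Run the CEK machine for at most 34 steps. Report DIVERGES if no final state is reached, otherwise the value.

0. [C=((let q = (let z = 9 in ((λq. ((λx. z) q)) z)) in (((λw. 2) q) * (if0 (q - 0) then 3 else 0))) - 2) | E=∅ | K=∅]
1. [C=(let q = (let z = 9 in ((λq. ((λx. z) q)) z)) in (((λw. 2) q) * (if0 (q - 0) then 3 else 0))) | E=∅ | K=[subR]]
2. [C=(let z = 9 in ((λq. ((λx. z) q)) z)) | E=∅ | K=[let q :: subR]]
3. [C=9 | E=∅ | K=[let z :: let q :: subR]]
4. [C=((λq. ((λx. z) q)) z) | E={z↦9} | K=[let q :: subR]]
5. [C=(λq. ((λx. z) q)) | E={z↦9} | K=[arg :: let q :: subR]]
6. [C=z | E={z↦9} | K=[fun :: let q :: subR]]
7. [C=((λx. z) q) | E={q↦9, z↦9} | K=[let q :: subR]]
8. [C=(λx. z) | E={q↦9, z↦9} | K=[arg :: let q :: subR]]
9. [C=q | E={q↦9, z↦9} | K=[fun :: let q :: subR]]
10. [C=z | E={x↦9, q↦9, z↦9} | K=[let q :: subR]]
11. [C=(((λw. 2) q) * (if0 (q - 0) then 3 else 0)) | E={q↦9} | K=[subR]]
12. [C=((λw. 2) q) | E={q↦9} | K=[mulR :: subR]]
13. [C=(λw. 2) | E={q↦9} | K=[arg :: mulR :: subR]]
14. [C=q | E={q↦9} | K=[fun :: mulR :: subR]]
15. [C=2 | E={w↦9, q↦9} | K=[mulR :: subR]]
16. [C=(if0 (q - 0) then 3 else 0) | E={q↦9} | K=[mulL(2) :: subR]]
17. [C=(q - 0) | E={q↦9} | K=[if0 :: mulL(2) :: subR]]
18. [C=q | E={q↦9} | K=[subR :: if0 :: mulL(2) :: subR]]
19. [C=0 | E={q↦9} | K=[subL(9) :: if0 :: mulL(2) :: subR]]
20. [C=0 | E={q↦9} | K=[mulL(2) :: subR]]
21. [C=2 | E=∅ | K=[subL(0)]]
→ final value -2

Answer: -2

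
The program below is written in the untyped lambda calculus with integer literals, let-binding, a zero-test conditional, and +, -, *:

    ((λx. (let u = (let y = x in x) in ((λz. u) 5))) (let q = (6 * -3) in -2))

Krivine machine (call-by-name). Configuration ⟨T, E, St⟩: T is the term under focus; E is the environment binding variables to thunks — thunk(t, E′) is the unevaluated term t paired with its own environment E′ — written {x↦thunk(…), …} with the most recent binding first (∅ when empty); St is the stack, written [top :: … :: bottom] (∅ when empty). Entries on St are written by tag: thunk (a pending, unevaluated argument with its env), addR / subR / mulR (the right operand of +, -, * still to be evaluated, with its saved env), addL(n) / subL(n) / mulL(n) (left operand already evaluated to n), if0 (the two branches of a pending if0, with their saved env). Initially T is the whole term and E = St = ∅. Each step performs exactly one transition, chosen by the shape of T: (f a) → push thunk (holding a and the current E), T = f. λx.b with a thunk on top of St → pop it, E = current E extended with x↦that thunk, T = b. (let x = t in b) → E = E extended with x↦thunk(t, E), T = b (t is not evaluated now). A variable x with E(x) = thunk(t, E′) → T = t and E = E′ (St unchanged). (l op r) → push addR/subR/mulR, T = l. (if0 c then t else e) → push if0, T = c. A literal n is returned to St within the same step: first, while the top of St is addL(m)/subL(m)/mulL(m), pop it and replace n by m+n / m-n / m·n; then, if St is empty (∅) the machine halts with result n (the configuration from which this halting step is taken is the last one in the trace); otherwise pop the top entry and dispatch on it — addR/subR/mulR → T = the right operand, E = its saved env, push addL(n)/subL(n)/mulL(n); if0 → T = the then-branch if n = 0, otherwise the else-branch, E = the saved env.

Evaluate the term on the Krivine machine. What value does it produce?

Answer: -2

Derivation:
t=0: [T=((λx. (let u = (let y = x in x) in ((λz. u) 5))) (let q = (6 * -3) in -2)) | E=∅ | St=∅]
t=1: [T=(λx. (let u = (let y = x in x) in ((λz. u) 5))) | E=∅ | St=[thunk]]
t=2: [T=(let u = (let y = x in x) in ((λz. u) 5)) | E={x↦thunk((let q = (6 * -3) in -2), ∅)} | St=∅]
t=3: [T=((λz. u) 5) | E={u↦thunk((let y = x in x), {x↦thunk((let q = (6 * -3) in -2), ∅)}), x↦thunk((let q = (6 * -3) in -2), ∅)} | St=∅]
t=4: [T=(λz. u) | E={u↦thunk((let y = x in x), {x↦thunk((let q = (6 * -3) in -2), ∅)}), x↦thunk((let q = (6 * -3) in -2), ∅)} | St=[thunk]]
t=5: [T=u | E={z↦thunk(5, {u↦thunk((let y = x in x), {x↦thunk((let q = (6 * -3) in -2), ∅)}), x↦thunk((let q = (6 * -3) in -2), ∅)}), u↦thunk((let y = x in x), {x↦thunk((let q = (6 * -3) in -2), ∅)}), x↦thunk((let q = (6 * -3) in -2), ∅)} | St=∅]
t=6: [T=(let y = x in x) | E={x↦thunk((let q = (6 * -3) in -2), ∅)} | St=∅]
t=7: [T=x | E={y↦thunk(x, {x↦thunk((let q = (6 * -3) in -2), ∅)}), x↦thunk((let q = (6 * -3) in -2), ∅)} | St=∅]
t=8: [T=(let q = (6 * -3) in -2) | E=∅ | St=∅]
t=9: [T=-2 | E={q↦thunk((6 * -3), ∅)} | St=∅]
→ final value -2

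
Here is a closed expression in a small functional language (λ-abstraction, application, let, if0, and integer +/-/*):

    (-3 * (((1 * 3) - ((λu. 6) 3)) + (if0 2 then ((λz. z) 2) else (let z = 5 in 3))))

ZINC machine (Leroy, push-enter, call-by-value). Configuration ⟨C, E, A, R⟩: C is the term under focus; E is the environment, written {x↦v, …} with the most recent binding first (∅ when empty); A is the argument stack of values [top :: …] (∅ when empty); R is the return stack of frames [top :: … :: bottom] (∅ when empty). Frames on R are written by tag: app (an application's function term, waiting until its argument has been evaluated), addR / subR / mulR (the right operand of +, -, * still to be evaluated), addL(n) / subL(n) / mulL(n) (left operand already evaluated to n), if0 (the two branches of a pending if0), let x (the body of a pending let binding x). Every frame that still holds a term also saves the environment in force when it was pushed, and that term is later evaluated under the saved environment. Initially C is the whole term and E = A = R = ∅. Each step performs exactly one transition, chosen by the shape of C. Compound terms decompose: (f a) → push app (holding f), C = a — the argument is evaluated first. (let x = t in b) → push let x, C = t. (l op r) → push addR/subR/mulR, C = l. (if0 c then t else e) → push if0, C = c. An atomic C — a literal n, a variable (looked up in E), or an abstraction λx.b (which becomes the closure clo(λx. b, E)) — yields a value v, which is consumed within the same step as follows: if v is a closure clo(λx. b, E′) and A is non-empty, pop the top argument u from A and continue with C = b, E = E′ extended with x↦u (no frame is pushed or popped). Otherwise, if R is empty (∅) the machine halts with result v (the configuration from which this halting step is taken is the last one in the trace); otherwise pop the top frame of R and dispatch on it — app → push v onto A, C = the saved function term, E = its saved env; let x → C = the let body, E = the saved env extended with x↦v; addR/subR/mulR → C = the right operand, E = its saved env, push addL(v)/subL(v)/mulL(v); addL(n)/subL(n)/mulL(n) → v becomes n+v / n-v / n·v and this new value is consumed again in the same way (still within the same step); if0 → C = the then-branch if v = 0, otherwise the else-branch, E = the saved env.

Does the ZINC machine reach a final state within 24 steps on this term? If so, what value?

[0] ⟨C=(-3 * (((1 * 3) - ((λu. 6) 3)) + (if0 2 then ((λz. z) 2) else (let z = 5 in 3)))); E=∅; A=∅; R=∅⟩
[1] ⟨C=-3; E=∅; A=∅; R=[mulR]⟩
[2] ⟨C=(((1 * 3) - ((λu. 6) 3)) + (if0 2 then ((λz. z) 2) else (let z = 5 in 3))); E=∅; A=∅; R=[mulL(-3)]⟩
[3] ⟨C=((1 * 3) - ((λu. 6) 3)); E=∅; A=∅; R=[addR :: mulL(-3)]⟩
[4] ⟨C=(1 * 3); E=∅; A=∅; R=[subR :: addR :: mulL(-3)]⟩
[5] ⟨C=1; E=∅; A=∅; R=[mulR :: subR :: addR :: mulL(-3)]⟩
[6] ⟨C=3; E=∅; A=∅; R=[mulL(1) :: subR :: addR :: mulL(-3)]⟩
[7] ⟨C=((λu. 6) 3); E=∅; A=∅; R=[subL(3) :: addR :: mulL(-3)]⟩
[8] ⟨C=3; E=∅; A=∅; R=[app :: subL(3) :: addR :: mulL(-3)]⟩
[9] ⟨C=(λu. 6); E=∅; A=[3]; R=[subL(3) :: addR :: mulL(-3)]⟩
[10] ⟨C=6; E={u↦3}; A=∅; R=[subL(3) :: addR :: mulL(-3)]⟩
[11] ⟨C=(if0 2 then ((λz. z) 2) else (let z = 5 in 3)); E=∅; A=∅; R=[addL(-3) :: mulL(-3)]⟩
[12] ⟨C=2; E=∅; A=∅; R=[if0 :: addL(-3) :: mulL(-3)]⟩
[13] ⟨C=(let z = 5 in 3); E=∅; A=∅; R=[addL(-3) :: mulL(-3)]⟩
[14] ⟨C=5; E=∅; A=∅; R=[let z :: addL(-3) :: mulL(-3)]⟩
[15] ⟨C=3; E={z↦5}; A=∅; R=[addL(-3) :: mulL(-3)]⟩
→ final value 0

Answer: 0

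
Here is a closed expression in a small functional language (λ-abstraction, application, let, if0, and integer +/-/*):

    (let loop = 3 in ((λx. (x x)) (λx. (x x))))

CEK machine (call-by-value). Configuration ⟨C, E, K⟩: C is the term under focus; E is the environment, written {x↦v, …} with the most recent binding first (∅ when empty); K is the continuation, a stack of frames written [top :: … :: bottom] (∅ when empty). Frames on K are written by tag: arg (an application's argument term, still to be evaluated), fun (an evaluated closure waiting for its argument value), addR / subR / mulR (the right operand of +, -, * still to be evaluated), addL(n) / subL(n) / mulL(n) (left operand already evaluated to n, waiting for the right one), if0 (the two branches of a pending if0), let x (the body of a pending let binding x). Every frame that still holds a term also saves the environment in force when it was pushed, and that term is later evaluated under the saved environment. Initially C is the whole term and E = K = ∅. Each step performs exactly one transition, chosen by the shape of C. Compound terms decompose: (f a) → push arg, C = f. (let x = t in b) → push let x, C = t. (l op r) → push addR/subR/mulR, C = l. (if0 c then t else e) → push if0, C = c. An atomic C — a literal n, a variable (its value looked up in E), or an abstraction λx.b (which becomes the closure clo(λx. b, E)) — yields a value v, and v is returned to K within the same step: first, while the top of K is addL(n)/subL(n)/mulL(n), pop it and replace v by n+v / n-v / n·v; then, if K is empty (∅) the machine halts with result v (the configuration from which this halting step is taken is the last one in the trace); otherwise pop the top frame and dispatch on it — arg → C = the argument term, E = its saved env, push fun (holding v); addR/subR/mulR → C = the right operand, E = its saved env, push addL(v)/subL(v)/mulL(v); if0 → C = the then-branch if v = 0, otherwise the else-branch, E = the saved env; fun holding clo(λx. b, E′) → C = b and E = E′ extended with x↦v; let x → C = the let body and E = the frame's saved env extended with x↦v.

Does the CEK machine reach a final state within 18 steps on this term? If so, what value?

t=0: [C=(let loop = 3 in ((λx. (x x)) (λx. (x x)))) | E=∅ | K=∅]
t=1: [C=3 | E=∅ | K=[let loop]]
t=2: [C=((λx. (x x)) (λx. (x x))) | E={loop↦3} | K=∅]
t=3: [C=(λx. (x x)) | E={loop↦3} | K=[arg]]
t=4: [C=(λx. (x x)) | E={loop↦3} | K=[fun]]
t=5: [C=(x x) | E={x↦clo(λx. (x x), {loop↦3}), loop↦3} | K=∅]
t=6: [C=x | E={x↦clo(λx. (x x), {loop↦3}), loop↦3} | K=[arg]]
t=7: [C=x | E={x↦clo(λx. (x x), {loop↦3}), loop↦3} | K=[fun]]
… configuration repeats with period 3 (steps 5–7 recur indefinitely) …

Answer: DIVERGES (no final state within 18 steps)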